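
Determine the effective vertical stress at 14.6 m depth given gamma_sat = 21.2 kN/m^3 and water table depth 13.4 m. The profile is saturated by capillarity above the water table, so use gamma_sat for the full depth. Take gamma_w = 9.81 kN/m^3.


Total stress = gamma_sat * depth
sigma = 21.2 * 14.6 = 309.52 kPa
Pore water pressure u = gamma_w * (depth - d_wt)
u = 9.81 * (14.6 - 13.4) = 11.772 kPa
Effective stress = sigma - u
sigma' = 309.52 - 11.772 = 297.75 kPa


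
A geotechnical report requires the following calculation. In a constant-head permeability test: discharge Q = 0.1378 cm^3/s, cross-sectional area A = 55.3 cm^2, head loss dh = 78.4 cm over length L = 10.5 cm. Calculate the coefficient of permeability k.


Compute hydraulic gradient:
i = dh / L = 78.4 / 10.5 = 7.46667
Then apply Darcy's law:
k = Q / (A * i)
k = 0.1378 / (55.3 * 7.46667)
k = 0.1378 / 412.907
k = 0.000334 cm/s


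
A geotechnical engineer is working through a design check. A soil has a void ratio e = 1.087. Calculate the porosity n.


Using the relation n = e / (1 + e)
n = 1.087 / (1 + 1.087)
n = 1.087 / 2.087
n = 0.5208


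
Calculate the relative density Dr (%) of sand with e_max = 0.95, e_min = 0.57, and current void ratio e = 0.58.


Using Dr = (e_max - e) / (e_max - e_min) * 100
e_max - e = 0.95 - 0.58 = 0.37
e_max - e_min = 0.95 - 0.57 = 0.38
Dr = 0.37 / 0.38 * 100
Dr = 97.37 %


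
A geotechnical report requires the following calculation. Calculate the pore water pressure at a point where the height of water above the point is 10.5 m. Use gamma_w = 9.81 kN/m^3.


Result: 103.01 kPa

Derivation:
Using u = gamma_w * h_w
u = 9.81 * 10.5
u = 103.01 kPa


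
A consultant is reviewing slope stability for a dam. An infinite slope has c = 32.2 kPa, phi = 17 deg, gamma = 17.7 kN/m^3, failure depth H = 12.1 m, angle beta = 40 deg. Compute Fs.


Using Fs = c / (gamma*H*sin(beta)*cos(beta)) + tan(phi)/tan(beta)
Cohesion contribution = 32.2 / (17.7*12.1*sin(40)*cos(40))
Cohesion contribution = 0.305334
Friction contribution = tan(17)/tan(40) = 0.364356
Fs = 0.305334 + 0.364356
Fs = 0.67


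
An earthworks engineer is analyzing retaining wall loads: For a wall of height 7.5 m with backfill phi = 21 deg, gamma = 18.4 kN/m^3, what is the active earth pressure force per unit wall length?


Compute active earth pressure coefficient:
Ka = tan^2(45 - phi/2) = tan^2(34.5) = 0.472355
Compute active force:
Pa = 0.5 * Ka * gamma * H^2
Pa = 0.5 * 0.472355 * 18.4 * 7.5^2
Pa = 244.44 kN/m


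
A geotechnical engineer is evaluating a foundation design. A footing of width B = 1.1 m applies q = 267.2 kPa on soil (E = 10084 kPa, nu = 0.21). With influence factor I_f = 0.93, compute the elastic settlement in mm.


Using Se = q * B * (1 - nu^2) * I_f / E
1 - nu^2 = 1 - 0.21^2 = 0.9559
Se = 267.2 * 1.1 * 0.9559 * 0.93 / 10084
Se = 0.025911 m
Convert to mm: Se = 0.025911 * 1000 = 25.911 mm


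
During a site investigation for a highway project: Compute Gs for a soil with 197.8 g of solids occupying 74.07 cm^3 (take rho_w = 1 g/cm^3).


Using Gs = m_s / (V_s * rho_w)
Since rho_w = 1 g/cm^3:
Gs = 197.8 / 74.07
Gs = 2.67


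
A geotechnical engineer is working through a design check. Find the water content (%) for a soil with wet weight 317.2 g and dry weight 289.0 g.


Using w = (m_wet - m_dry) / m_dry * 100
m_wet - m_dry = 317.2 - 289.0 = 28.2 g
w = 28.2 / 289.0 * 100
w = 9.76 %


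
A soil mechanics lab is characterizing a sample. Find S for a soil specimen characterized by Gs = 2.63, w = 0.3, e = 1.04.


Result: 0.7587

Derivation:
Using S = Gs * w / e
S = 2.63 * 0.3 / 1.04
S = 0.7587


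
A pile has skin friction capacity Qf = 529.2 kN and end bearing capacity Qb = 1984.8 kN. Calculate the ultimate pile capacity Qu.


Using Qu = Qf + Qb
Qu = 529.2 + 1984.8
Qu = 2514.0 kN


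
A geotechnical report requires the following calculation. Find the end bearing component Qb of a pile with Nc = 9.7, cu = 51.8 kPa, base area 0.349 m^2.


Using Qb = Nc * cu * Ab
Qb = 9.7 * 51.8 * 0.349
Qb = 175.36 kN


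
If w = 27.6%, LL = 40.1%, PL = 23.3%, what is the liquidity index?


Result: 0.256

Derivation:
First compute the plasticity index:
PI = LL - PL = 40.1 - 23.3 = 16.8
Then compute the liquidity index:
LI = (w - PL) / PI
LI = (27.6 - 23.3) / 16.8
LI = 0.256


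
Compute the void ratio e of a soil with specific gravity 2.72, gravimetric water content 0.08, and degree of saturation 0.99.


Result: 0.2198

Derivation:
Using the relation e = Gs * w / S
e = 2.72 * 0.08 / 0.99
e = 0.2198


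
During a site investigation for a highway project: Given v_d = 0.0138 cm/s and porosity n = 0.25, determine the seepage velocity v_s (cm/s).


Result: 0.0552 cm/s

Derivation:
Using v_s = v_d / n
v_s = 0.0138 / 0.25
v_s = 0.0552 cm/s


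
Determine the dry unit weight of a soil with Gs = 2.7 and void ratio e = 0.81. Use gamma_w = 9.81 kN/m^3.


Result: 14.634 kN/m^3

Derivation:
Using gamma_d = Gs * gamma_w / (1 + e)
gamma_d = 2.7 * 9.81 / (1 + 0.81)
gamma_d = 2.7 * 9.81 / 1.81
gamma_d = 14.634 kN/m^3


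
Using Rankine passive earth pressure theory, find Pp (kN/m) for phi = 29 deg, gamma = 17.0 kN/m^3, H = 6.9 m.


Compute passive earth pressure coefficient:
Kp = tan^2(45 + phi/2) = tan^2(59.5) = 2.88206
Compute passive force:
Pp = 0.5 * Kp * gamma * H^2
Pp = 0.5 * 2.88206 * 17.0 * 6.9^2
Pp = 1166.33 kN/m


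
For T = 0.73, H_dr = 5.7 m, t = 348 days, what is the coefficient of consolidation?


Result: 0.06815 m^2/day

Derivation:
Using cv = T * H_dr^2 / t
H_dr^2 = 5.7^2 = 32.49
cv = 0.73 * 32.49 / 348
cv = 0.06815 m^2/day


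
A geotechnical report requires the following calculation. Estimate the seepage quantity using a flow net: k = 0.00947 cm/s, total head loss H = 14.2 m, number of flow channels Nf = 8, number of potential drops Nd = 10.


Convert k to m/s for unit consistency with H:
k = 0.00947 cm/s = 0.00947 / 100 m/s = 9.47e-05 m/s
Using q = k * H * Nf / Nd
Nf / Nd = 8 / 10 = 0.8
q = 9.47e-05 * 14.2 * 0.8
q = 0.001076 m^3/s per m


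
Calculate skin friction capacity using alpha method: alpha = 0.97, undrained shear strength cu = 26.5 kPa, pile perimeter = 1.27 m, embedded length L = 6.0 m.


Result: 195.87 kN

Derivation:
Using Qs = alpha * cu * perimeter * L
Qs = 0.97 * 26.5 * 1.27 * 6.0
Qs = 195.87 kN


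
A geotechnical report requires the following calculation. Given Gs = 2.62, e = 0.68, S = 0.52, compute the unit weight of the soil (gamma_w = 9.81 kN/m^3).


Result: 17.364 kN/m^3

Derivation:
Using gamma = gamma_w * (Gs + S*e) / (1 + e)
Numerator: Gs + S*e = 2.62 + 0.52*0.68 = 2.9736
Denominator: 1 + e = 1 + 0.68 = 1.68
gamma = 9.81 * 2.9736 / 1.68
gamma = 17.364 kN/m^3


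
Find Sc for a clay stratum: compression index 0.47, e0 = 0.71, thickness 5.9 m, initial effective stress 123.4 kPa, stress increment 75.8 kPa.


Using Sc = Cc * H / (1 + e0) * log10((sigma0 + delta_sigma) / sigma0)
Stress ratio = (123.4 + 75.8) / 123.4 = 1.61426
log10(1.61426) = 0.207974
Cc * H / (1 + e0) = 0.47 * 5.9 / (1 + 0.71) = 1.62164
Sc = 1.62164 * 0.207974
Sc = 0.3373 m


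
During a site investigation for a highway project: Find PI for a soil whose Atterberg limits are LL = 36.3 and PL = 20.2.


Result: 16.1

Derivation:
Using PI = LL - PL
PI = 36.3 - 20.2
PI = 16.1


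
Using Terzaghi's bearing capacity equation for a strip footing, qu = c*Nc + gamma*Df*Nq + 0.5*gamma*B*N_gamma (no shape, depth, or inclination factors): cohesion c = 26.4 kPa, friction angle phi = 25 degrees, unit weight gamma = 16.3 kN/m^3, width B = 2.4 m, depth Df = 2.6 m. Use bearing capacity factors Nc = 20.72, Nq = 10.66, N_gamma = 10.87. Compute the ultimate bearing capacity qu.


Result: 1211.4 kPa

Derivation:
Compute qu = c*Nc + gamma*Df*Nq + 0.5*gamma*B*N_gamma
Term 1: 26.4 * 20.72 = 547.008
Term 2: 16.3 * 2.6 * 10.66 = 451.7708
Term 3: 0.5 * 16.3 * 2.4 * 10.87 = 212.6172
qu = 547.008 + 451.7708 + 212.6172
qu = 1211.4 kPa


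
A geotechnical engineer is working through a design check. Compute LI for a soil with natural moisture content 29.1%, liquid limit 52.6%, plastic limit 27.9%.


First compute the plasticity index:
PI = LL - PL = 52.6 - 27.9 = 24.7
Then compute the liquidity index:
LI = (w - PL) / PI
LI = (29.1 - 27.9) / 24.7
LI = 0.049


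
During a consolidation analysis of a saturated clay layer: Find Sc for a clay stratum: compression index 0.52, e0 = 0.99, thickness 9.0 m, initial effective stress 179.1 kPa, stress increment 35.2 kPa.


Using Sc = Cc * H / (1 + e0) * log10((sigma0 + delta_sigma) / sigma0)
Stress ratio = (179.1 + 35.2) / 179.1 = 1.19654
log10(1.19654) = 0.0779266
Cc * H / (1 + e0) = 0.52 * 9.0 / (1 + 0.99) = 2.35176
Sc = 2.35176 * 0.0779266
Sc = 0.1833 m


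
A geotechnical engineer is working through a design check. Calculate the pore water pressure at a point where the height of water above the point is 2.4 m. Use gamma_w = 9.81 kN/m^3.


Using u = gamma_w * h_w
u = 9.81 * 2.4
u = 23.54 kPa


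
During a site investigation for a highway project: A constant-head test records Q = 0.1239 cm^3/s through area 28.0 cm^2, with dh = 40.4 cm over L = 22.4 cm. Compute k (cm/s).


Compute hydraulic gradient:
i = dh / L = 40.4 / 22.4 = 1.80357
Then apply Darcy's law:
k = Q / (A * i)
k = 0.1239 / (28.0 * 1.80357)
k = 0.1239 / 50.5
k = 0.002453 cm/s


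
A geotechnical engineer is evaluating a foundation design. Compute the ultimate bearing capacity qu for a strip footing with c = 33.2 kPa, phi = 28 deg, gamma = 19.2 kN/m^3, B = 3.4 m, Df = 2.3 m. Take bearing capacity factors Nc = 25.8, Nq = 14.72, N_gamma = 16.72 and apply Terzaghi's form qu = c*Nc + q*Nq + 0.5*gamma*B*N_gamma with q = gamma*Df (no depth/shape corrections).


Compute qu = c*Nc + gamma*Df*Nq + 0.5*gamma*B*N_gamma
Term 1: 33.2 * 25.8 = 856.56
Term 2: 19.2 * 2.3 * 14.72 = 650.0352
Term 3: 0.5 * 19.2 * 3.4 * 16.72 = 545.7408
qu = 856.56 + 650.0352 + 545.7408
qu = 2052.34 kPa


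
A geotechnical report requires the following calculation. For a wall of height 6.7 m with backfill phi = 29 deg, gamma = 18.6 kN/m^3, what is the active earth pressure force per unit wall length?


Result: 144.85 kN/m

Derivation:
Compute active earth pressure coefficient:
Ka = tan^2(45 - phi/2) = tan^2(30.5) = 0.346974
Compute active force:
Pa = 0.5 * Ka * gamma * H^2
Pa = 0.5 * 0.346974 * 18.6 * 6.7^2
Pa = 144.85 kN/m


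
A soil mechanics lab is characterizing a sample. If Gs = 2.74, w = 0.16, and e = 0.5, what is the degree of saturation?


Using S = Gs * w / e
S = 2.74 * 0.16 / 0.5
S = 0.8768


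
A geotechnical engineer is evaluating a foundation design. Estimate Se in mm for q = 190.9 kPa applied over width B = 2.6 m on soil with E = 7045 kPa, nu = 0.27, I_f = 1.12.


Using Se = q * B * (1 - nu^2) * I_f / E
1 - nu^2 = 1 - 0.27^2 = 0.9271
Se = 190.9 * 2.6 * 0.9271 * 1.12 / 7045
Se = 0.073155 m
Convert to mm: Se = 0.073155 * 1000 = 73.155 mm


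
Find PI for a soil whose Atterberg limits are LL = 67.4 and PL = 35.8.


Result: 31.6

Derivation:
Using PI = LL - PL
PI = 67.4 - 35.8
PI = 31.6


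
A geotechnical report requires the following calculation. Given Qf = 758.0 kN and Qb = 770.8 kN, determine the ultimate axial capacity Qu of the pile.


Using Qu = Qf + Qb
Qu = 758.0 + 770.8
Qu = 1528.8 kN


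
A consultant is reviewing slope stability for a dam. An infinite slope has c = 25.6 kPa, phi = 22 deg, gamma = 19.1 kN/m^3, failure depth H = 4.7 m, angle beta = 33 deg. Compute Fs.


Result: 1.246

Derivation:
Using Fs = c / (gamma*H*sin(beta)*cos(beta)) + tan(phi)/tan(beta)
Cohesion contribution = 25.6 / (19.1*4.7*sin(33)*cos(33))
Cohesion contribution = 0.624322
Friction contribution = tan(22)/tan(33) = 0.622146
Fs = 0.624322 + 0.622146
Fs = 1.246


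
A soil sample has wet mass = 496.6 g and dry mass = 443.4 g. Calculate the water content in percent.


Result: 12.0 %

Derivation:
Using w = (m_wet - m_dry) / m_dry * 100
m_wet - m_dry = 496.6 - 443.4 = 53.2 g
w = 53.2 / 443.4 * 100
w = 12.0 %


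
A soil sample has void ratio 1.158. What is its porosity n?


Result: 0.5366

Derivation:
Using the relation n = e / (1 + e)
n = 1.158 / (1 + 1.158)
n = 1.158 / 2.158
n = 0.5366


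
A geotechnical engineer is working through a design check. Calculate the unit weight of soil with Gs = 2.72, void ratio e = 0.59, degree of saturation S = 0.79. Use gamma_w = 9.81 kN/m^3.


Using gamma = gamma_w * (Gs + S*e) / (1 + e)
Numerator: Gs + S*e = 2.72 + 0.79*0.59 = 3.1861
Denominator: 1 + e = 1 + 0.59 = 1.59
gamma = 9.81 * 3.1861 / 1.59
gamma = 19.658 kN/m^3


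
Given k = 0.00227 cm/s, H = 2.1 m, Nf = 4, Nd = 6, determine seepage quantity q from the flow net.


Result: 3.178e-05 m^3/s per m

Derivation:
Convert k to m/s for unit consistency with H:
k = 0.00227 cm/s = 0.00227 / 100 m/s = 2.27e-05 m/s
Using q = k * H * Nf / Nd
Nf / Nd = 4 / 6 = 0.6667
q = 2.27e-05 * 2.1 * 0.6667
q = 3.178e-05 m^3/s per m


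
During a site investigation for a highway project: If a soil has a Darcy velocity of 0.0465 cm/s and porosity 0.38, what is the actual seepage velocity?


Using v_s = v_d / n
v_s = 0.0465 / 0.38
v_s = 0.12237 cm/s


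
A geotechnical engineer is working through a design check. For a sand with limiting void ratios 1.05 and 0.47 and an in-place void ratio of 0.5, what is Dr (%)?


Using Dr = (e_max - e) / (e_max - e_min) * 100
e_max - e = 1.05 - 0.5 = 0.55
e_max - e_min = 1.05 - 0.47 = 0.58
Dr = 0.55 / 0.58 * 100
Dr = 94.83 %


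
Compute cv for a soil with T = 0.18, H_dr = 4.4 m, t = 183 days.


Result: 0.01904 m^2/day

Derivation:
Using cv = T * H_dr^2 / t
H_dr^2 = 4.4^2 = 19.36
cv = 0.18 * 19.36 / 183
cv = 0.01904 m^2/day


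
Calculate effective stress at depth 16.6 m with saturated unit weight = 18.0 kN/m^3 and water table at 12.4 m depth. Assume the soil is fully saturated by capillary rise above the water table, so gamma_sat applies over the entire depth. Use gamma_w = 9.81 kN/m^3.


Total stress = gamma_sat * depth
sigma = 18.0 * 16.6 = 298.8 kPa
Pore water pressure u = gamma_w * (depth - d_wt)
u = 9.81 * (16.6 - 12.4) = 41.202 kPa
Effective stress = sigma - u
sigma' = 298.8 - 41.202 = 257.6 kPa


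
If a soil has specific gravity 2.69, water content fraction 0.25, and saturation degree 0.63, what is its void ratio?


Using the relation e = Gs * w / S
e = 2.69 * 0.25 / 0.63
e = 1.0675


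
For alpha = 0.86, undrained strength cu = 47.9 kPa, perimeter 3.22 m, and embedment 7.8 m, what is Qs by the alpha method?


Result: 1034.63 kN

Derivation:
Using Qs = alpha * cu * perimeter * L
Qs = 0.86 * 47.9 * 3.22 * 7.8
Qs = 1034.63 kN


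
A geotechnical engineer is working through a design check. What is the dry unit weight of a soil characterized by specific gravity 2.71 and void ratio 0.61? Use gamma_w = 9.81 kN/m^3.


Result: 16.512 kN/m^3

Derivation:
Using gamma_d = Gs * gamma_w / (1 + e)
gamma_d = 2.71 * 9.81 / (1 + 0.61)
gamma_d = 2.71 * 9.81 / 1.61
gamma_d = 16.512 kN/m^3


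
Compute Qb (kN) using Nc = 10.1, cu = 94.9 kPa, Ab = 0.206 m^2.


Using Qb = Nc * cu * Ab
Qb = 10.1 * 94.9 * 0.206
Qb = 197.45 kN


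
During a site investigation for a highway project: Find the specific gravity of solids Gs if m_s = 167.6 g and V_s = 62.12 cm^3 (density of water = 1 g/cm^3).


Result: 2.698

Derivation:
Using Gs = m_s / (V_s * rho_w)
Since rho_w = 1 g/cm^3:
Gs = 167.6 / 62.12
Gs = 2.698


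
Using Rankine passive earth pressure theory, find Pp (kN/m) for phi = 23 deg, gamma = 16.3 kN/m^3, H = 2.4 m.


Result: 107.16 kN/m

Derivation:
Compute passive earth pressure coefficient:
Kp = tan^2(45 + phi/2) = tan^2(56.5) = 2.282623
Compute passive force:
Pp = 0.5 * Kp * gamma * H^2
Pp = 0.5 * 2.282623 * 16.3 * 2.4^2
Pp = 107.16 kN/m


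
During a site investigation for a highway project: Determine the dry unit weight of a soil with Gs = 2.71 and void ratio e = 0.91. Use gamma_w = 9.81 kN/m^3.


Using gamma_d = Gs * gamma_w / (1 + e)
gamma_d = 2.71 * 9.81 / (1 + 0.91)
gamma_d = 2.71 * 9.81 / 1.91
gamma_d = 13.919 kN/m^3


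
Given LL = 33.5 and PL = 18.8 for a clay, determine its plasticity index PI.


Using PI = LL - PL
PI = 33.5 - 18.8
PI = 14.7


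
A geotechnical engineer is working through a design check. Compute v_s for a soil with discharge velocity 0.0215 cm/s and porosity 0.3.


Using v_s = v_d / n
v_s = 0.0215 / 0.3
v_s = 0.07167 cm/s


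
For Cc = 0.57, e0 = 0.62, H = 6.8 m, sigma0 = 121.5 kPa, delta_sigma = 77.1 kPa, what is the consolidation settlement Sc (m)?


Using Sc = Cc * H / (1 + e0) * log10((sigma0 + delta_sigma) / sigma0)
Stress ratio = (121.5 + 77.1) / 121.5 = 1.63457
log10(1.63457) = 0.213403
Cc * H / (1 + e0) = 0.57 * 6.8 / (1 + 0.62) = 2.39259
Sc = 2.39259 * 0.213403
Sc = 0.5106 m


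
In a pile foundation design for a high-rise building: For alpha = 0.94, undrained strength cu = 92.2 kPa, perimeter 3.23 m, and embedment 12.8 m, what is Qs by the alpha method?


Result: 3583.2 kN

Derivation:
Using Qs = alpha * cu * perimeter * L
Qs = 0.94 * 92.2 * 3.23 * 12.8
Qs = 3583.2 kN


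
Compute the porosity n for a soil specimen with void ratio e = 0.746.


Result: 0.4273

Derivation:
Using the relation n = e / (1 + e)
n = 0.746 / (1 + 0.746)
n = 0.746 / 1.746
n = 0.4273


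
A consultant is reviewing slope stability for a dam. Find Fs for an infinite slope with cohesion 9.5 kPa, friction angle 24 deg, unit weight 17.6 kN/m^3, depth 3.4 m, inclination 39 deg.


Using Fs = c / (gamma*H*sin(beta)*cos(beta)) + tan(phi)/tan(beta)
Cohesion contribution = 9.5 / (17.6*3.4*sin(39)*cos(39))
Cohesion contribution = 0.324607
Friction contribution = tan(24)/tan(39) = 0.549812
Fs = 0.324607 + 0.549812
Fs = 0.874


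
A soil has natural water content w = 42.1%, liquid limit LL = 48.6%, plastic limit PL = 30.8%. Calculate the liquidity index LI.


First compute the plasticity index:
PI = LL - PL = 48.6 - 30.8 = 17.8
Then compute the liquidity index:
LI = (w - PL) / PI
LI = (42.1 - 30.8) / 17.8
LI = 0.635


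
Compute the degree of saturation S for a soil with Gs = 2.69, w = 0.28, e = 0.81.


Result: 0.9299

Derivation:
Using S = Gs * w / e
S = 2.69 * 0.28 / 0.81
S = 0.9299


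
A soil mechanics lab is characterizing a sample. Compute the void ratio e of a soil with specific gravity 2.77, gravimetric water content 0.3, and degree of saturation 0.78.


Using the relation e = Gs * w / S
e = 2.77 * 0.3 / 0.78
e = 1.0654


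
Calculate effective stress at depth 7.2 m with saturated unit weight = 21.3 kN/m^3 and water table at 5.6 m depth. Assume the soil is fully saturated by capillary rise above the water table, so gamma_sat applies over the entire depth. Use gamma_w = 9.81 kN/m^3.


Total stress = gamma_sat * depth
sigma = 21.3 * 7.2 = 153.36 kPa
Pore water pressure u = gamma_w * (depth - d_wt)
u = 9.81 * (7.2 - 5.6) = 15.696 kPa
Effective stress = sigma - u
sigma' = 153.36 - 15.696 = 137.66 kPa


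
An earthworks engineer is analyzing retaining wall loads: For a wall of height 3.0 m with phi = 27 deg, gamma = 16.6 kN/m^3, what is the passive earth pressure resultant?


Compute passive earth pressure coefficient:
Kp = tan^2(45 + phi/2) = tan^2(58.5) = 2.66294
Compute passive force:
Pp = 0.5 * Kp * gamma * H^2
Pp = 0.5 * 2.66294 * 16.6 * 3.0^2
Pp = 198.92 kN/m


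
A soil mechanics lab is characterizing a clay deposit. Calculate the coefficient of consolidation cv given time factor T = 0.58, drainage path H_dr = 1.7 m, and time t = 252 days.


Using cv = T * H_dr^2 / t
H_dr^2 = 1.7^2 = 2.89
cv = 0.58 * 2.89 / 252
cv = 0.00665 m^2/day


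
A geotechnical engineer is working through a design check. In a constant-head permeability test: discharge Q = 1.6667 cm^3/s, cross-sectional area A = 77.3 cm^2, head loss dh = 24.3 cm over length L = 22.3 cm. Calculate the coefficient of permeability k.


Compute hydraulic gradient:
i = dh / L = 24.3 / 22.3 = 1.08969
Then apply Darcy's law:
k = Q / (A * i)
k = 1.6667 / (77.3 * 1.08969)
k = 1.6667 / 84.2327
k = 0.019787 cm/s


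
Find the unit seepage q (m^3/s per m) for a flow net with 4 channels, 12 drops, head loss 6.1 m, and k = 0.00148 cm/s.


Convert k to m/s for unit consistency with H:
k = 0.00148 cm/s = 0.00148 / 100 m/s = 1.48e-05 m/s
Using q = k * H * Nf / Nd
Nf / Nd = 4 / 12 = 0.3333
q = 1.48e-05 * 6.1 * 0.3333
q = 3.009e-05 m^3/s per m


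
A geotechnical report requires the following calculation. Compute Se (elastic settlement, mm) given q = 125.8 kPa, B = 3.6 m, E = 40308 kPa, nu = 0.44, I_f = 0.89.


Result: 8.064 mm

Derivation:
Using Se = q * B * (1 - nu^2) * I_f / E
1 - nu^2 = 1 - 0.44^2 = 0.8064
Se = 125.8 * 3.6 * 0.8064 * 0.89 / 40308
Se = 0.008064 m
Convert to mm: Se = 0.008064 * 1000 = 8.064 mm


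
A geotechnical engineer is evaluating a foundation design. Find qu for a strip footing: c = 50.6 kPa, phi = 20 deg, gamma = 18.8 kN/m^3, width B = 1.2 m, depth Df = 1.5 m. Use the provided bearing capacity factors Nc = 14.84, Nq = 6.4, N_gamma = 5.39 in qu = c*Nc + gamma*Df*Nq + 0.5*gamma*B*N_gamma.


Compute qu = c*Nc + gamma*Df*Nq + 0.5*gamma*B*N_gamma
Term 1: 50.6 * 14.84 = 750.904
Term 2: 18.8 * 1.5 * 6.4 = 180.48
Term 3: 0.5 * 18.8 * 1.2 * 5.39 = 60.7992
qu = 750.904 + 180.48 + 60.7992
qu = 992.18 kPa


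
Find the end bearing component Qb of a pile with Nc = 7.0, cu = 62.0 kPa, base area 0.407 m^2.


Using Qb = Nc * cu * Ab
Qb = 7.0 * 62.0 * 0.407
Qb = 176.64 kN


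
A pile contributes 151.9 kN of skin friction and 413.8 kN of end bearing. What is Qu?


Using Qu = Qf + Qb
Qu = 151.9 + 413.8
Qu = 565.7 kN


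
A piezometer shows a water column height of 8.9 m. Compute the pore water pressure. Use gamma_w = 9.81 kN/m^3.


Result: 87.31 kPa

Derivation:
Using u = gamma_w * h_w
u = 9.81 * 8.9
u = 87.31 kPa


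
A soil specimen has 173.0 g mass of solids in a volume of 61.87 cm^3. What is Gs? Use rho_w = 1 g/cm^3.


Using Gs = m_s / (V_s * rho_w)
Since rho_w = 1 g/cm^3:
Gs = 173.0 / 61.87
Gs = 2.796


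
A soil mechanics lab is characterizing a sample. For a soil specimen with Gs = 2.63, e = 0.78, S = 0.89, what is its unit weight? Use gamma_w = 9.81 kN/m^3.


Using gamma = gamma_w * (Gs + S*e) / (1 + e)
Numerator: Gs + S*e = 2.63 + 0.89*0.78 = 3.3242
Denominator: 1 + e = 1 + 0.78 = 1.78
gamma = 9.81 * 3.3242 / 1.78
gamma = 18.32 kN/m^3


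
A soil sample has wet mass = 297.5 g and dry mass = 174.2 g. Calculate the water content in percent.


Using w = (m_wet - m_dry) / m_dry * 100
m_wet - m_dry = 297.5 - 174.2 = 123.3 g
w = 123.3 / 174.2 * 100
w = 70.78 %


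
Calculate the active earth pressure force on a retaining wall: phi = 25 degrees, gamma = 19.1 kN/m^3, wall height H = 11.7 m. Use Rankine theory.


Compute active earth pressure coefficient:
Ka = tan^2(45 - phi/2) = tan^2(32.5) = 0.405859
Compute active force:
Pa = 0.5 * Ka * gamma * H^2
Pa = 0.5 * 0.405859 * 19.1 * 11.7^2
Pa = 530.58 kN/m


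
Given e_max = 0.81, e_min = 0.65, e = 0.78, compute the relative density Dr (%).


Result: 18.75 %

Derivation:
Using Dr = (e_max - e) / (e_max - e_min) * 100
e_max - e = 0.81 - 0.78 = 0.03
e_max - e_min = 0.81 - 0.65 = 0.16
Dr = 0.03 / 0.16 * 100
Dr = 18.75 %


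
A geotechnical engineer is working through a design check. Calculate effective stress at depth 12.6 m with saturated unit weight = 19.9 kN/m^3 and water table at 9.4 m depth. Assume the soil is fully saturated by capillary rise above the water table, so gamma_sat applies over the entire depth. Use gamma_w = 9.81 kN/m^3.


Total stress = gamma_sat * depth
sigma = 19.9 * 12.6 = 250.74 kPa
Pore water pressure u = gamma_w * (depth - d_wt)
u = 9.81 * (12.6 - 9.4) = 31.392 kPa
Effective stress = sigma - u
sigma' = 250.74 - 31.392 = 219.35 kPa


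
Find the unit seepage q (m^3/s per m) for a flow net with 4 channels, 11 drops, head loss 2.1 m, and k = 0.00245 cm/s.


Convert k to m/s for unit consistency with H:
k = 0.00245 cm/s = 0.00245 / 100 m/s = 2.45e-05 m/s
Using q = k * H * Nf / Nd
Nf / Nd = 4 / 11 = 0.3636
q = 2.45e-05 * 2.1 * 0.3636
q = 1.871e-05 m^3/s per m


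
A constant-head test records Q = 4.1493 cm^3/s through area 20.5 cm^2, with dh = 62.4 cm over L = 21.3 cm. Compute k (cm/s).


Compute hydraulic gradient:
i = dh / L = 62.4 / 21.3 = 2.92958
Then apply Darcy's law:
k = Q / (A * i)
k = 4.1493 / (20.5 * 2.92958)
k = 4.1493 / 60.0563
k = 0.06909 cm/s


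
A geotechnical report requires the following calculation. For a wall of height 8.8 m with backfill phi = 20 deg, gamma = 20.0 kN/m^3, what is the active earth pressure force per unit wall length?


Compute active earth pressure coefficient:
Ka = tan^2(45 - phi/2) = tan^2(35.0) = 0.490291
Compute active force:
Pa = 0.5 * Ka * gamma * H^2
Pa = 0.5 * 0.490291 * 20.0 * 8.8^2
Pa = 379.68 kN/m


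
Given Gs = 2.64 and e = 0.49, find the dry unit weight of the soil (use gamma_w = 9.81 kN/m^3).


Using gamma_d = Gs * gamma_w / (1 + e)
gamma_d = 2.64 * 9.81 / (1 + 0.49)
gamma_d = 2.64 * 9.81 / 1.49
gamma_d = 17.381 kN/m^3


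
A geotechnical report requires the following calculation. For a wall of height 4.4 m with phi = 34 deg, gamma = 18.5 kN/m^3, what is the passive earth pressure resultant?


Compute passive earth pressure coefficient:
Kp = tan^2(45 + phi/2) = tan^2(62.0) = 3.537132
Compute passive force:
Pp = 0.5 * Kp * gamma * H^2
Pp = 0.5 * 3.537132 * 18.5 * 4.4^2
Pp = 633.43 kN/m


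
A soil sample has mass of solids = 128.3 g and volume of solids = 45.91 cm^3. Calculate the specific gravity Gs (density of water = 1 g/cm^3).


Using Gs = m_s / (V_s * rho_w)
Since rho_w = 1 g/cm^3:
Gs = 128.3 / 45.91
Gs = 2.795


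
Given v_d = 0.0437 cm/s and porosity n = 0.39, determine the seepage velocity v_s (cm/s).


Using v_s = v_d / n
v_s = 0.0437 / 0.39
v_s = 0.11205 cm/s


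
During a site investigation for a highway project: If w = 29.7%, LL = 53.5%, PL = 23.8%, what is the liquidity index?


First compute the plasticity index:
PI = LL - PL = 53.5 - 23.8 = 29.7
Then compute the liquidity index:
LI = (w - PL) / PI
LI = (29.7 - 23.8) / 29.7
LI = 0.199


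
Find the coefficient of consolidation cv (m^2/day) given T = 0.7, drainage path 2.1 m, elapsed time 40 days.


Using cv = T * H_dr^2 / t
H_dr^2 = 2.1^2 = 4.41
cv = 0.7 * 4.41 / 40
cv = 0.07717 m^2/day


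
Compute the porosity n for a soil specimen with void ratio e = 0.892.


Using the relation n = e / (1 + e)
n = 0.892 / (1 + 0.892)
n = 0.892 / 1.892
n = 0.4715


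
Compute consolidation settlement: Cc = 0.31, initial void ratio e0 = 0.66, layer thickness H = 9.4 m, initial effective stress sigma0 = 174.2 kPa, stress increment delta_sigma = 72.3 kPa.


Result: 0.2647 m

Derivation:
Using Sc = Cc * H / (1 + e0) * log10((sigma0 + delta_sigma) / sigma0)
Stress ratio = (174.2 + 72.3) / 174.2 = 1.41504
log10(1.41504) = 0.150769
Cc * H / (1 + e0) = 0.31 * 9.4 / (1 + 0.66) = 1.75542
Sc = 1.75542 * 0.150769
Sc = 0.2647 m


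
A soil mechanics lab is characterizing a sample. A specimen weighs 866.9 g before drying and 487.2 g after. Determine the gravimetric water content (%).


Using w = (m_wet - m_dry) / m_dry * 100
m_wet - m_dry = 866.9 - 487.2 = 379.7 g
w = 379.7 / 487.2 * 100
w = 77.94 %


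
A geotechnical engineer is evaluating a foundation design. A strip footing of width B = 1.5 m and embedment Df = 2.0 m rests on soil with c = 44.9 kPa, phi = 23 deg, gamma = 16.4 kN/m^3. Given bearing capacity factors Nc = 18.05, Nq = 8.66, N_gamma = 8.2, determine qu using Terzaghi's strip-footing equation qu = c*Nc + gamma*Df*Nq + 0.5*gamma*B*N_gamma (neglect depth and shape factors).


Compute qu = c*Nc + gamma*Df*Nq + 0.5*gamma*B*N_gamma
Term 1: 44.9 * 18.05 = 810.445
Term 2: 16.4 * 2.0 * 8.66 = 284.048
Term 3: 0.5 * 16.4 * 1.5 * 8.2 = 100.86
qu = 810.445 + 284.048 + 100.86
qu = 1195.35 kPa


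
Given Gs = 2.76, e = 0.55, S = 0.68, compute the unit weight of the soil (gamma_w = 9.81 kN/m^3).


Using gamma = gamma_w * (Gs + S*e) / (1 + e)
Numerator: Gs + S*e = 2.76 + 0.68*0.55 = 3.134
Denominator: 1 + e = 1 + 0.55 = 1.55
gamma = 9.81 * 3.134 / 1.55
gamma = 19.835 kN/m^3


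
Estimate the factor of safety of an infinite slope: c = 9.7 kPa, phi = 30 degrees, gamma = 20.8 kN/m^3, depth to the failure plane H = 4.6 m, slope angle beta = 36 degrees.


Using Fs = c / (gamma*H*sin(beta)*cos(beta)) + tan(phi)/tan(beta)
Cohesion contribution = 9.7 / (20.8*4.6*sin(36)*cos(36))
Cohesion contribution = 0.213194
Friction contribution = tan(30)/tan(36) = 0.794654
Fs = 0.213194 + 0.794654
Fs = 1.008


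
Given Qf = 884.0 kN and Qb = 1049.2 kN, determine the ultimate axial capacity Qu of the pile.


Using Qu = Qf + Qb
Qu = 884.0 + 1049.2
Qu = 1933.2 kN


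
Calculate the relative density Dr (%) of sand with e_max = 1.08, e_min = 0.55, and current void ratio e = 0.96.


Result: 22.64 %

Derivation:
Using Dr = (e_max - e) / (e_max - e_min) * 100
e_max - e = 1.08 - 0.96 = 0.12
e_max - e_min = 1.08 - 0.55 = 0.53
Dr = 0.12 / 0.53 * 100
Dr = 22.64 %


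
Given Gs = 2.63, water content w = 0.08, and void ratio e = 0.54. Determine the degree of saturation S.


Using S = Gs * w / e
S = 2.63 * 0.08 / 0.54
S = 0.3896


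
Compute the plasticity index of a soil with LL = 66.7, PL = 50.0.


Result: 16.7

Derivation:
Using PI = LL - PL
PI = 66.7 - 50.0
PI = 16.7


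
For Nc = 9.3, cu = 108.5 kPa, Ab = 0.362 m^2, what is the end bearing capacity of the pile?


Using Qb = Nc * cu * Ab
Qb = 9.3 * 108.5 * 0.362
Qb = 365.28 kN


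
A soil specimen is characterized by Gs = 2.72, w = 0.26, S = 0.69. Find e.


Using the relation e = Gs * w / S
e = 2.72 * 0.26 / 0.69
e = 1.0249


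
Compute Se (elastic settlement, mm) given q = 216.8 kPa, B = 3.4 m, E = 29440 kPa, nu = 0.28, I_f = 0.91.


Using Se = q * B * (1 - nu^2) * I_f / E
1 - nu^2 = 1 - 0.28^2 = 0.9216
Se = 216.8 * 3.4 * 0.9216 * 0.91 / 29440
Se = 0.020998 m
Convert to mm: Se = 0.020998 * 1000 = 20.998 mm


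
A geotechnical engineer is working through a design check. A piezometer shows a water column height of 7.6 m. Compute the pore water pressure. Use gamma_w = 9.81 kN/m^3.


Using u = gamma_w * h_w
u = 9.81 * 7.6
u = 74.56 kPa


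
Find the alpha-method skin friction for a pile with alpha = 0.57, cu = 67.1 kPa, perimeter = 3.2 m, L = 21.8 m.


Result: 2668.11 kN

Derivation:
Using Qs = alpha * cu * perimeter * L
Qs = 0.57 * 67.1 * 3.2 * 21.8
Qs = 2668.11 kN


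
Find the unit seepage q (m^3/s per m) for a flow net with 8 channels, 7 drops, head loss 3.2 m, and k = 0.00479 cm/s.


Result: 0.0001752 m^3/s per m

Derivation:
Convert k to m/s for unit consistency with H:
k = 0.00479 cm/s = 0.00479 / 100 m/s = 4.79e-05 m/s
Using q = k * H * Nf / Nd
Nf / Nd = 8 / 7 = 1.1429
q = 4.79e-05 * 3.2 * 1.1429
q = 0.0001752 m^3/s per m


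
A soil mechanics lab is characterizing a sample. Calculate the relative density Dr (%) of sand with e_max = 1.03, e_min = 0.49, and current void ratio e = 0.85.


Using Dr = (e_max - e) / (e_max - e_min) * 100
e_max - e = 1.03 - 0.85 = 0.18
e_max - e_min = 1.03 - 0.49 = 0.54
Dr = 0.18 / 0.54 * 100
Dr = 33.33 %


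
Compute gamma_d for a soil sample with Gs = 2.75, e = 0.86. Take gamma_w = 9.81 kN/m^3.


Result: 14.504 kN/m^3

Derivation:
Using gamma_d = Gs * gamma_w / (1 + e)
gamma_d = 2.75 * 9.81 / (1 + 0.86)
gamma_d = 2.75 * 9.81 / 1.86
gamma_d = 14.504 kN/m^3


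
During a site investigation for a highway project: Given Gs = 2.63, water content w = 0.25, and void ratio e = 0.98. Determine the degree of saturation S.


Result: 0.6709

Derivation:
Using S = Gs * w / e
S = 2.63 * 0.25 / 0.98
S = 0.6709


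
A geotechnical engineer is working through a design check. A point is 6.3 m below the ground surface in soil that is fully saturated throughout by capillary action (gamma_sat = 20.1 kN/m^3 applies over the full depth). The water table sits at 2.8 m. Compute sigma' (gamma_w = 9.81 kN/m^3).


Result: 92.3 kPa

Derivation:
Total stress = gamma_sat * depth
sigma = 20.1 * 6.3 = 126.63 kPa
Pore water pressure u = gamma_w * (depth - d_wt)
u = 9.81 * (6.3 - 2.8) = 34.335 kPa
Effective stress = sigma - u
sigma' = 126.63 - 34.335 = 92.3 kPa


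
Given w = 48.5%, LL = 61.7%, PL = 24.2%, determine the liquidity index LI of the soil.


First compute the plasticity index:
PI = LL - PL = 61.7 - 24.2 = 37.5
Then compute the liquidity index:
LI = (w - PL) / PI
LI = (48.5 - 24.2) / 37.5
LI = 0.648


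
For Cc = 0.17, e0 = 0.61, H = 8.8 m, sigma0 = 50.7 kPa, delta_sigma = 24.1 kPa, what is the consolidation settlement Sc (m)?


Result: 0.1569 m

Derivation:
Using Sc = Cc * H / (1 + e0) * log10((sigma0 + delta_sigma) / sigma0)
Stress ratio = (50.7 + 24.1) / 50.7 = 1.47535
log10(1.47535) = 0.168894
Cc * H / (1 + e0) = 0.17 * 8.8 / (1 + 0.61) = 0.929193
Sc = 0.929193 * 0.168894
Sc = 0.1569 m


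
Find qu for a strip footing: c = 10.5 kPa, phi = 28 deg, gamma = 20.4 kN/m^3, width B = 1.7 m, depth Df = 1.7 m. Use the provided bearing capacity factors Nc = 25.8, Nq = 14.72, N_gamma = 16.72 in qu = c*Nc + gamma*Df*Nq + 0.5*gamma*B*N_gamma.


Compute qu = c*Nc + gamma*Df*Nq + 0.5*gamma*B*N_gamma
Term 1: 10.5 * 25.8 = 270.9
Term 2: 20.4 * 1.7 * 14.72 = 510.4896
Term 3: 0.5 * 20.4 * 1.7 * 16.72 = 289.9248
qu = 270.9 + 510.4896 + 289.9248
qu = 1071.31 kPa


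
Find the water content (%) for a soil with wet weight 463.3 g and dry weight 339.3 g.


Result: 36.55 %

Derivation:
Using w = (m_wet - m_dry) / m_dry * 100
m_wet - m_dry = 463.3 - 339.3 = 124.0 g
w = 124.0 / 339.3 * 100
w = 36.55 %


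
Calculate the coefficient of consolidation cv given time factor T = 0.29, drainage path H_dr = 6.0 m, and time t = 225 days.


Using cv = T * H_dr^2 / t
H_dr^2 = 6.0^2 = 36.0
cv = 0.29 * 36.0 / 225
cv = 0.0464 m^2/day


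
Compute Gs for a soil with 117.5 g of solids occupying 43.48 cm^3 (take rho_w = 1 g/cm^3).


Result: 2.702

Derivation:
Using Gs = m_s / (V_s * rho_w)
Since rho_w = 1 g/cm^3:
Gs = 117.5 / 43.48
Gs = 2.702


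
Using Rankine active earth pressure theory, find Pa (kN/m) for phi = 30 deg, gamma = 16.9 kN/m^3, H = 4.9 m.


Result: 67.63 kN/m

Derivation:
Compute active earth pressure coefficient:
Ka = tan^2(45 - phi/2) = tan^2(30.0) = 0.333333
Compute active force:
Pa = 0.5 * Ka * gamma * H^2
Pa = 0.5 * 0.333333 * 16.9 * 4.9^2
Pa = 67.63 kN/m


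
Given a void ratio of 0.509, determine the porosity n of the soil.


Result: 0.3373

Derivation:
Using the relation n = e / (1 + e)
n = 0.509 / (1 + 0.509)
n = 0.509 / 1.509
n = 0.3373


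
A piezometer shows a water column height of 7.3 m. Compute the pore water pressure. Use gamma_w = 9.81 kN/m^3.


Using u = gamma_w * h_w
u = 9.81 * 7.3
u = 71.61 kPa


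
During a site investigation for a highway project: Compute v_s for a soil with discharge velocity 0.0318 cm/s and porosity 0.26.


Result: 0.12231 cm/s

Derivation:
Using v_s = v_d / n
v_s = 0.0318 / 0.26
v_s = 0.12231 cm/s


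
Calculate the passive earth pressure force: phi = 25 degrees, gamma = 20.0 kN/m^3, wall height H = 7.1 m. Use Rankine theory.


Compute passive earth pressure coefficient:
Kp = tan^2(45 + phi/2) = tan^2(57.5) = 2.463913
Compute passive force:
Pp = 0.5 * Kp * gamma * H^2
Pp = 0.5 * 2.463913 * 20.0 * 7.1^2
Pp = 1242.06 kN/m


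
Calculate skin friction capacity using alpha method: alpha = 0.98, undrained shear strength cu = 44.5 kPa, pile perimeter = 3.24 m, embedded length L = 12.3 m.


Result: 1737.95 kN

Derivation:
Using Qs = alpha * cu * perimeter * L
Qs = 0.98 * 44.5 * 3.24 * 12.3
Qs = 1737.95 kN


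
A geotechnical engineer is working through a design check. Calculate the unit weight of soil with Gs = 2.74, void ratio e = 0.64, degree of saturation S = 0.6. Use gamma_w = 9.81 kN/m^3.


Using gamma = gamma_w * (Gs + S*e) / (1 + e)
Numerator: Gs + S*e = 2.74 + 0.6*0.64 = 3.124
Denominator: 1 + e = 1 + 0.64 = 1.64
gamma = 9.81 * 3.124 / 1.64
gamma = 18.687 kN/m^3


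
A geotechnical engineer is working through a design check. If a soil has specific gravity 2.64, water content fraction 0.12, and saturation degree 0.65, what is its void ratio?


Using the relation e = Gs * w / S
e = 2.64 * 0.12 / 0.65
e = 0.4874


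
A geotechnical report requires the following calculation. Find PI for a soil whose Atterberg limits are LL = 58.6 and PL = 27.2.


Result: 31.4

Derivation:
Using PI = LL - PL
PI = 58.6 - 27.2
PI = 31.4


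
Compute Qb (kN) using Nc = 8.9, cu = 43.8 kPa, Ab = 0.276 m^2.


Using Qb = Nc * cu * Ab
Qb = 8.9 * 43.8 * 0.276
Qb = 107.59 kN


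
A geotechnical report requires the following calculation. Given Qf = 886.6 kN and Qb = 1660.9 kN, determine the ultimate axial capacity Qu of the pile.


Using Qu = Qf + Qb
Qu = 886.6 + 1660.9
Qu = 2547.5 kN


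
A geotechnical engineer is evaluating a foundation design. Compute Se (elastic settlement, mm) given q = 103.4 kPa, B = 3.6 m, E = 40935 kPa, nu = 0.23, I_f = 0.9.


Result: 7.751 mm

Derivation:
Using Se = q * B * (1 - nu^2) * I_f / E
1 - nu^2 = 1 - 0.23^2 = 0.9471
Se = 103.4 * 3.6 * 0.9471 * 0.9 / 40935
Se = 0.007751 m
Convert to mm: Se = 0.007751 * 1000 = 7.751 mm


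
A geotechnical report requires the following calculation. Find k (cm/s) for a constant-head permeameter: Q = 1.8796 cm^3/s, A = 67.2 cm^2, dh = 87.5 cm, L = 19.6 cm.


Result: 0.006265 cm/s

Derivation:
Compute hydraulic gradient:
i = dh / L = 87.5 / 19.6 = 4.46429
Then apply Darcy's law:
k = Q / (A * i)
k = 1.8796 / (67.2 * 4.46429)
k = 1.8796 / 300
k = 0.006265 cm/s


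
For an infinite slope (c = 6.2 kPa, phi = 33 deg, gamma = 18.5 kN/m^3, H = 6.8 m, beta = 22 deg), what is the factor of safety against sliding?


Using Fs = c / (gamma*H*sin(beta)*cos(beta)) + tan(phi)/tan(beta)
Cohesion contribution = 6.2 / (18.5*6.8*sin(22)*cos(22))
Cohesion contribution = 0.141896
Friction contribution = tan(33)/tan(22) = 1.60734
Fs = 0.141896 + 1.60734
Fs = 1.749


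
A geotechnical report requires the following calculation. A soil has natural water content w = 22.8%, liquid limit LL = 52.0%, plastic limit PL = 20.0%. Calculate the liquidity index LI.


Result: 0.088

Derivation:
First compute the plasticity index:
PI = LL - PL = 52.0 - 20.0 = 32.0
Then compute the liquidity index:
LI = (w - PL) / PI
LI = (22.8 - 20.0) / 32.0
LI = 0.088


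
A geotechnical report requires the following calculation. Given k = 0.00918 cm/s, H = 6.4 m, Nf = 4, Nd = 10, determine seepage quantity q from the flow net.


Convert k to m/s for unit consistency with H:
k = 0.00918 cm/s = 0.00918 / 100 m/s = 9.18e-05 m/s
Using q = k * H * Nf / Nd
Nf / Nd = 4 / 10 = 0.4
q = 9.18e-05 * 6.4 * 0.4
q = 0.000235 m^3/s per m


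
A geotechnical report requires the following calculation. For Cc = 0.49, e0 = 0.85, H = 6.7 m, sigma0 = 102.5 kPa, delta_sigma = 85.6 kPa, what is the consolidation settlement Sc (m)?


Using Sc = Cc * H / (1 + e0) * log10((sigma0 + delta_sigma) / sigma0)
Stress ratio = (102.5 + 85.6) / 102.5 = 1.83512
log10(1.83512) = 0.263665
Cc * H / (1 + e0) = 0.49 * 6.7 / (1 + 0.85) = 1.77459
Sc = 1.77459 * 0.263665
Sc = 0.4679 m


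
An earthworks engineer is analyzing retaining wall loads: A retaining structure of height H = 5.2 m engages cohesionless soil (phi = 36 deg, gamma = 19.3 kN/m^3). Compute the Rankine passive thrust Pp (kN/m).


Compute passive earth pressure coefficient:
Kp = tan^2(45 + phi/2) = tan^2(63.0) = 3.85184
Compute passive force:
Pp = 0.5 * Kp * gamma * H^2
Pp = 0.5 * 3.85184 * 19.3 * 5.2^2
Pp = 1005.08 kN/m


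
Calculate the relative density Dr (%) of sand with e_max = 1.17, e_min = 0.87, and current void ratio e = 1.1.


Using Dr = (e_max - e) / (e_max - e_min) * 100
e_max - e = 1.17 - 1.1 = 0.07
e_max - e_min = 1.17 - 0.87 = 0.3
Dr = 0.07 / 0.3 * 100
Dr = 23.33 %


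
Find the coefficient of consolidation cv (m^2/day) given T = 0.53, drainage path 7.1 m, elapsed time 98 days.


Using cv = T * H_dr^2 / t
H_dr^2 = 7.1^2 = 50.41
cv = 0.53 * 50.41 / 98
cv = 0.27263 m^2/day
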